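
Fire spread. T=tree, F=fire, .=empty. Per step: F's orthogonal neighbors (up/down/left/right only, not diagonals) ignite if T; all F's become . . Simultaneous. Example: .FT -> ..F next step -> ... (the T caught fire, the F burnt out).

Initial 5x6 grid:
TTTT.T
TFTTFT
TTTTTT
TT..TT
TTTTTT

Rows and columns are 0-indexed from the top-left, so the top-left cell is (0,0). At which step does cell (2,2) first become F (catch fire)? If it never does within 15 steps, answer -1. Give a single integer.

Step 1: cell (2,2)='T' (+7 fires, +2 burnt)
Step 2: cell (2,2)='F' (+10 fires, +7 burnt)
  -> target ignites at step 2
Step 3: cell (2,2)='.' (+4 fires, +10 burnt)
Step 4: cell (2,2)='.' (+4 fires, +4 burnt)
Step 5: cell (2,2)='.' (+0 fires, +4 burnt)
  fire out at step 5

2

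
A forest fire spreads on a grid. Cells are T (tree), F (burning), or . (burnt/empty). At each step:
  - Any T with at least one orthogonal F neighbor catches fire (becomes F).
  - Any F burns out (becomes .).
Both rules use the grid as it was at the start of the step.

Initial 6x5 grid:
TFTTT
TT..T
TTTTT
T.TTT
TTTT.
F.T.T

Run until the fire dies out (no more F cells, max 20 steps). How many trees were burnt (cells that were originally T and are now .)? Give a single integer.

Answer: 21

Derivation:
Step 1: +4 fires, +2 burnt (F count now 4)
Step 2: +5 fires, +4 burnt (F count now 5)
Step 3: +4 fires, +5 burnt (F count now 4)
Step 4: +5 fires, +4 burnt (F count now 5)
Step 5: +2 fires, +5 burnt (F count now 2)
Step 6: +1 fires, +2 burnt (F count now 1)
Step 7: +0 fires, +1 burnt (F count now 0)
Fire out after step 7
Initially T: 22, now '.': 29
Total burnt (originally-T cells now '.'): 21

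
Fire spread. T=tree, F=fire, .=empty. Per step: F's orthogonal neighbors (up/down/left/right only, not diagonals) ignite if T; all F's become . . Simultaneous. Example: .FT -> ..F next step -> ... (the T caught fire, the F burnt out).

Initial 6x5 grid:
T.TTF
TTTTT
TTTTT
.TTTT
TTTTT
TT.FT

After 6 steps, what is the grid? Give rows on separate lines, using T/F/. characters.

Step 1: 4 trees catch fire, 2 burn out
  T.TF.
  TTTTF
  TTTTT
  .TTTT
  TTTFT
  TT..F
Step 2: 6 trees catch fire, 4 burn out
  T.F..
  TTTF.
  TTTTF
  .TTFT
  TTF.F
  TT...
Step 3: 5 trees catch fire, 6 burn out
  T....
  TTF..
  TTTF.
  .TF.F
  TF...
  TT...
Step 4: 5 trees catch fire, 5 burn out
  T....
  TF...
  TTF..
  .F...
  F....
  TF...
Step 5: 3 trees catch fire, 5 burn out
  T....
  F....
  TF...
  .....
  .....
  F....
Step 6: 2 trees catch fire, 3 burn out
  F....
  .....
  F....
  .....
  .....
  .....

F....
.....
F....
.....
.....
.....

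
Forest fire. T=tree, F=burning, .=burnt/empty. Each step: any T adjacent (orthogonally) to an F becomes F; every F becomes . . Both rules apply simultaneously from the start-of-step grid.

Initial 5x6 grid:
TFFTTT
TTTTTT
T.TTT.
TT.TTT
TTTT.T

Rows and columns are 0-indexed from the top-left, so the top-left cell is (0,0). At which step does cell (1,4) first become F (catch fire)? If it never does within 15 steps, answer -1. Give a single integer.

Step 1: cell (1,4)='T' (+4 fires, +2 burnt)
Step 2: cell (1,4)='T' (+4 fires, +4 burnt)
Step 3: cell (1,4)='F' (+4 fires, +4 burnt)
  -> target ignites at step 3
Step 4: cell (1,4)='.' (+4 fires, +4 burnt)
Step 5: cell (1,4)='.' (+4 fires, +4 burnt)
Step 6: cell (1,4)='.' (+3 fires, +4 burnt)
Step 7: cell (1,4)='.' (+1 fires, +3 burnt)
Step 8: cell (1,4)='.' (+0 fires, +1 burnt)
  fire out at step 8

3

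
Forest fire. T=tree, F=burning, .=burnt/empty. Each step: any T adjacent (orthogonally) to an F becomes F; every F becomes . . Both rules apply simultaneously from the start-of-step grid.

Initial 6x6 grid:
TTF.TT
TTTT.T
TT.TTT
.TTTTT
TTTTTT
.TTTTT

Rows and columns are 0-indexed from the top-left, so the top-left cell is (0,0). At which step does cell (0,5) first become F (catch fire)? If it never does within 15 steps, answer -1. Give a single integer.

Step 1: cell (0,5)='T' (+2 fires, +1 burnt)
Step 2: cell (0,5)='T' (+3 fires, +2 burnt)
Step 3: cell (0,5)='T' (+3 fires, +3 burnt)
Step 4: cell (0,5)='T' (+4 fires, +3 burnt)
Step 5: cell (0,5)='T' (+5 fires, +4 burnt)
Step 6: cell (0,5)='T' (+7 fires, +5 burnt)
Step 7: cell (0,5)='F' (+4 fires, +7 burnt)
  -> target ignites at step 7
Step 8: cell (0,5)='.' (+2 fires, +4 burnt)
Step 9: cell (0,5)='.' (+0 fires, +2 burnt)
  fire out at step 9

7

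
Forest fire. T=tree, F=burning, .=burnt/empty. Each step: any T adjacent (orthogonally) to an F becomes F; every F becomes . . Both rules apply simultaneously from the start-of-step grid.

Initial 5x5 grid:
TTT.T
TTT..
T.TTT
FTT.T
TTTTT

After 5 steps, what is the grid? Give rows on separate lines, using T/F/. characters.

Step 1: 3 trees catch fire, 1 burn out
  TTT.T
  TTT..
  F.TTT
  .FT.T
  FTTTT
Step 2: 3 trees catch fire, 3 burn out
  TTT.T
  FTT..
  ..TTT
  ..F.T
  .FTTT
Step 3: 4 trees catch fire, 3 burn out
  FTT.T
  .FT..
  ..FTT
  ....T
  ..FTT
Step 4: 4 trees catch fire, 4 burn out
  .FT.T
  ..F..
  ...FT
  ....T
  ...FT
Step 5: 3 trees catch fire, 4 burn out
  ..F.T
  .....
  ....F
  ....T
  ....F

..F.T
.....
....F
....T
....F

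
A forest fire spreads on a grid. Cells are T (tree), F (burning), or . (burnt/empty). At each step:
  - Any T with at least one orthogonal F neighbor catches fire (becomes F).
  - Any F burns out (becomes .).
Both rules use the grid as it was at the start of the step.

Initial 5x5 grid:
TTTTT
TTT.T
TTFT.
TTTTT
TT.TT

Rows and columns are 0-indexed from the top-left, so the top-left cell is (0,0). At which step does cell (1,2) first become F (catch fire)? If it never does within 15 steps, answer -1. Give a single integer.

Step 1: cell (1,2)='F' (+4 fires, +1 burnt)
  -> target ignites at step 1
Step 2: cell (1,2)='.' (+5 fires, +4 burnt)
Step 3: cell (1,2)='.' (+7 fires, +5 burnt)
Step 4: cell (1,2)='.' (+4 fires, +7 burnt)
Step 5: cell (1,2)='.' (+1 fires, +4 burnt)
Step 6: cell (1,2)='.' (+0 fires, +1 burnt)
  fire out at step 6

1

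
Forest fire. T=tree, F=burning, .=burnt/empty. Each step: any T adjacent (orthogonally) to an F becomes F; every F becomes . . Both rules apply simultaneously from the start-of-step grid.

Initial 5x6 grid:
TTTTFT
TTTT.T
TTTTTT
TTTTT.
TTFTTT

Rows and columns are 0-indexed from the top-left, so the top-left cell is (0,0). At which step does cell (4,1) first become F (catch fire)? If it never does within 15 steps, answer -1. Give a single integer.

Step 1: cell (4,1)='F' (+5 fires, +2 burnt)
  -> target ignites at step 1
Step 2: cell (4,1)='.' (+8 fires, +5 burnt)
Step 3: cell (4,1)='.' (+8 fires, +8 burnt)
Step 4: cell (4,1)='.' (+4 fires, +8 burnt)
Step 5: cell (4,1)='.' (+1 fires, +4 burnt)
Step 6: cell (4,1)='.' (+0 fires, +1 burnt)
  fire out at step 6

1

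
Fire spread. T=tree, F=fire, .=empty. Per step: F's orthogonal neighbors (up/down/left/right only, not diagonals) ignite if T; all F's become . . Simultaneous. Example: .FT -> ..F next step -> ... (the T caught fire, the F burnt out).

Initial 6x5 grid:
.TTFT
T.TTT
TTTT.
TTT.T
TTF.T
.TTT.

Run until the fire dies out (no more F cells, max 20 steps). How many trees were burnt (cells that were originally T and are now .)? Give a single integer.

Step 1: +6 fires, +2 burnt (F count now 6)
Step 2: +9 fires, +6 burnt (F count now 9)
Step 3: +2 fires, +9 burnt (F count now 2)
Step 4: +1 fires, +2 burnt (F count now 1)
Step 5: +1 fires, +1 burnt (F count now 1)
Step 6: +0 fires, +1 burnt (F count now 0)
Fire out after step 6
Initially T: 21, now '.': 28
Total burnt (originally-T cells now '.'): 19

Answer: 19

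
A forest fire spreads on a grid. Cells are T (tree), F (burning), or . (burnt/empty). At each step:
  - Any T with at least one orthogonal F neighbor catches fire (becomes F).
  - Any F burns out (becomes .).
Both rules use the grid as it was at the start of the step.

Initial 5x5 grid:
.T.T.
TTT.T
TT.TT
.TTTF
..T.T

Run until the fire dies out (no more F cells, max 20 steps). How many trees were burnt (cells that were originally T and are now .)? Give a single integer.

Answer: 14

Derivation:
Step 1: +3 fires, +1 burnt (F count now 3)
Step 2: +3 fires, +3 burnt (F count now 3)
Step 3: +2 fires, +3 burnt (F count now 2)
Step 4: +1 fires, +2 burnt (F count now 1)
Step 5: +2 fires, +1 burnt (F count now 2)
Step 6: +3 fires, +2 burnt (F count now 3)
Step 7: +0 fires, +3 burnt (F count now 0)
Fire out after step 7
Initially T: 15, now '.': 24
Total burnt (originally-T cells now '.'): 14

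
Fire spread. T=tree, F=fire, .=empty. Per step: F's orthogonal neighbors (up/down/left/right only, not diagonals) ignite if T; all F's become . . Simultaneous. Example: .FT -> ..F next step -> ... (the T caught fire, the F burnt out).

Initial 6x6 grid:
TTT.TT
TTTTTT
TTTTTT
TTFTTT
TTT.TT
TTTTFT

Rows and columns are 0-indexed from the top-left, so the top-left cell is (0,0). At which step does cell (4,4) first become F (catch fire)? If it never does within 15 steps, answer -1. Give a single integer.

Step 1: cell (4,4)='F' (+7 fires, +2 burnt)
  -> target ignites at step 1
Step 2: cell (4,4)='.' (+8 fires, +7 burnt)
Step 3: cell (4,4)='.' (+8 fires, +8 burnt)
Step 4: cell (4,4)='.' (+5 fires, +8 burnt)
Step 5: cell (4,4)='.' (+3 fires, +5 burnt)
Step 6: cell (4,4)='.' (+1 fires, +3 burnt)
Step 7: cell (4,4)='.' (+0 fires, +1 burnt)
  fire out at step 7

1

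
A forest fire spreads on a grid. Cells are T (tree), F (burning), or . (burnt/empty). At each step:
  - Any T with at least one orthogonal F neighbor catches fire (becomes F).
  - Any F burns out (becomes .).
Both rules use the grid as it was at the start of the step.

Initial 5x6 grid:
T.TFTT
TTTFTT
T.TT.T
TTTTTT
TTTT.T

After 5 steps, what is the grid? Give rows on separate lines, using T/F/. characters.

Step 1: 5 trees catch fire, 2 burn out
  T.F.FT
  TTF.FT
  T.TF.T
  TTTTTT
  TTTT.T
Step 2: 5 trees catch fire, 5 burn out
  T....F
  TF...F
  T.F..T
  TTTFTT
  TTTT.T
Step 3: 5 trees catch fire, 5 burn out
  T.....
  F.....
  T....F
  TTF.FT
  TTTF.T
Step 4: 5 trees catch fire, 5 burn out
  F.....
  ......
  F.....
  TF...F
  TTF..T
Step 5: 3 trees catch fire, 5 burn out
  ......
  ......
  ......
  F.....
  TF...F

......
......
......
F.....
TF...F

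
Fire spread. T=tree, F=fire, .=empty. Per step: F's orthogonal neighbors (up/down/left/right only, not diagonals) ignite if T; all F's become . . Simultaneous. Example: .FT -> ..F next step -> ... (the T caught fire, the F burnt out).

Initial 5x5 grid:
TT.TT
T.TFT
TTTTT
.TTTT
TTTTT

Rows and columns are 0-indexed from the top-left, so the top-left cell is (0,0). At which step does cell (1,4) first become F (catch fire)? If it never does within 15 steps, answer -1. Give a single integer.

Step 1: cell (1,4)='F' (+4 fires, +1 burnt)
  -> target ignites at step 1
Step 2: cell (1,4)='.' (+4 fires, +4 burnt)
Step 3: cell (1,4)='.' (+4 fires, +4 burnt)
Step 4: cell (1,4)='.' (+4 fires, +4 burnt)
Step 5: cell (1,4)='.' (+2 fires, +4 burnt)
Step 6: cell (1,4)='.' (+2 fires, +2 burnt)
Step 7: cell (1,4)='.' (+1 fires, +2 burnt)
Step 8: cell (1,4)='.' (+0 fires, +1 burnt)
  fire out at step 8

1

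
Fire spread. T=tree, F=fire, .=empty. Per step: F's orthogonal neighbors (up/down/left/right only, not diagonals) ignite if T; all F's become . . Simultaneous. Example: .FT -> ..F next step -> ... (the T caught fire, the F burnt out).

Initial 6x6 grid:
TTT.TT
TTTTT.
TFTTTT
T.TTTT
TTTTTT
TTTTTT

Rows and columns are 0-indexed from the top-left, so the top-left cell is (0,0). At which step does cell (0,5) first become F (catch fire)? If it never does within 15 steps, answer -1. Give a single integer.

Step 1: cell (0,5)='T' (+3 fires, +1 burnt)
Step 2: cell (0,5)='T' (+6 fires, +3 burnt)
Step 3: cell (0,5)='T' (+7 fires, +6 burnt)
Step 4: cell (0,5)='T' (+7 fires, +7 burnt)
Step 5: cell (0,5)='T' (+5 fires, +7 burnt)
Step 6: cell (0,5)='F' (+3 fires, +5 burnt)
  -> target ignites at step 6
Step 7: cell (0,5)='.' (+1 fires, +3 burnt)
Step 8: cell (0,5)='.' (+0 fires, +1 burnt)
  fire out at step 8

6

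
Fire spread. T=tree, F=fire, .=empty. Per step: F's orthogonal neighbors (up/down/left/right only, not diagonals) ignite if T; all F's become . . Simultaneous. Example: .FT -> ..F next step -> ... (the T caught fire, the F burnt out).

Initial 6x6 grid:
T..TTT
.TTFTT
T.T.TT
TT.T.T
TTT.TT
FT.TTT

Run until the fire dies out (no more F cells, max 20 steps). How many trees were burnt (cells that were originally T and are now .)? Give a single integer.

Answer: 23

Derivation:
Step 1: +5 fires, +2 burnt (F count now 5)
Step 2: +7 fires, +5 burnt (F count now 7)
Step 3: +5 fires, +7 burnt (F count now 5)
Step 4: +1 fires, +5 burnt (F count now 1)
Step 5: +1 fires, +1 burnt (F count now 1)
Step 6: +2 fires, +1 burnt (F count now 2)
Step 7: +1 fires, +2 burnt (F count now 1)
Step 8: +1 fires, +1 burnt (F count now 1)
Step 9: +0 fires, +1 burnt (F count now 0)
Fire out after step 9
Initially T: 25, now '.': 34
Total burnt (originally-T cells now '.'): 23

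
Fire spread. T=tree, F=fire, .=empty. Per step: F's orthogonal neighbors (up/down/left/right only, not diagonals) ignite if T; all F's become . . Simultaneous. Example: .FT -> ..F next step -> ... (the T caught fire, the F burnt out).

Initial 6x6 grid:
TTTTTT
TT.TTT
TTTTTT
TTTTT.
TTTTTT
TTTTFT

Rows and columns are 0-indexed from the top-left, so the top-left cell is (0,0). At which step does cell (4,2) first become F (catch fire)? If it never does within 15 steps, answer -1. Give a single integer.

Step 1: cell (4,2)='T' (+3 fires, +1 burnt)
Step 2: cell (4,2)='T' (+4 fires, +3 burnt)
Step 3: cell (4,2)='F' (+4 fires, +4 burnt)
  -> target ignites at step 3
Step 4: cell (4,2)='.' (+6 fires, +4 burnt)
Step 5: cell (4,2)='.' (+6 fires, +6 burnt)
Step 6: cell (4,2)='.' (+4 fires, +6 burnt)
Step 7: cell (4,2)='.' (+3 fires, +4 burnt)
Step 8: cell (4,2)='.' (+2 fires, +3 burnt)
Step 9: cell (4,2)='.' (+1 fires, +2 burnt)
Step 10: cell (4,2)='.' (+0 fires, +1 burnt)
  fire out at step 10

3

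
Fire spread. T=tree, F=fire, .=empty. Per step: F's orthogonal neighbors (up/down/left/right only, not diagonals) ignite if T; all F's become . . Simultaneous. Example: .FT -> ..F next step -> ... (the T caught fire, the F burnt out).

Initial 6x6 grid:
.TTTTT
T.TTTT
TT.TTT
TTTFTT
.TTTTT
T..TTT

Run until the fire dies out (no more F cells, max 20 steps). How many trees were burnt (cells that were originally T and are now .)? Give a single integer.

Answer: 28

Derivation:
Step 1: +4 fires, +1 burnt (F count now 4)
Step 2: +7 fires, +4 burnt (F count now 7)
Step 3: +9 fires, +7 burnt (F count now 9)
Step 4: +5 fires, +9 burnt (F count now 5)
Step 5: +3 fires, +5 burnt (F count now 3)
Step 6: +0 fires, +3 burnt (F count now 0)
Fire out after step 6
Initially T: 29, now '.': 35
Total burnt (originally-T cells now '.'): 28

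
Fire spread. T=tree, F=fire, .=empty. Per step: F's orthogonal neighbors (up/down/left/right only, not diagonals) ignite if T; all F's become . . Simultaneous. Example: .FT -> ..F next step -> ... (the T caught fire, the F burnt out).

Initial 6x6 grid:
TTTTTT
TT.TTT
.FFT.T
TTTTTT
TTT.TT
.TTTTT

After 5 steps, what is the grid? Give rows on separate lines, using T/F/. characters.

Step 1: 4 trees catch fire, 2 burn out
  TTTTTT
  TF.TTT
  ...F.T
  TFFTTT
  TTT.TT
  .TTTTT
Step 2: 7 trees catch fire, 4 burn out
  TFTTTT
  F..FTT
  .....T
  F..FTT
  TFF.TT
  .TTTTT
Step 3: 8 trees catch fire, 7 burn out
  F.FFTT
  ....FT
  .....T
  ....FT
  F...TT
  .FFTTT
Step 4: 5 trees catch fire, 8 burn out
  ....FT
  .....F
  .....T
  .....F
  ....FT
  ...FTT
Step 5: 4 trees catch fire, 5 burn out
  .....F
  ......
  .....F
  ......
  .....F
  ....FT

.....F
......
.....F
......
.....F
....FT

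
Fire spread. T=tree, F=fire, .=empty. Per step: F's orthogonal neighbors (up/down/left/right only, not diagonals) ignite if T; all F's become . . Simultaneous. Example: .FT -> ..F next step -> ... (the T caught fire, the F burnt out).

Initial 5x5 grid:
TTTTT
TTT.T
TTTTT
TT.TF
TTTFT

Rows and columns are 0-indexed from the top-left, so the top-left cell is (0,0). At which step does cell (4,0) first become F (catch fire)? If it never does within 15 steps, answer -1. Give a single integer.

Step 1: cell (4,0)='T' (+4 fires, +2 burnt)
Step 2: cell (4,0)='T' (+3 fires, +4 burnt)
Step 3: cell (4,0)='F' (+4 fires, +3 burnt)
  -> target ignites at step 3
Step 4: cell (4,0)='.' (+4 fires, +4 burnt)
Step 5: cell (4,0)='.' (+3 fires, +4 burnt)
Step 6: cell (4,0)='.' (+2 fires, +3 burnt)
Step 7: cell (4,0)='.' (+1 fires, +2 burnt)
Step 8: cell (4,0)='.' (+0 fires, +1 burnt)
  fire out at step 8

3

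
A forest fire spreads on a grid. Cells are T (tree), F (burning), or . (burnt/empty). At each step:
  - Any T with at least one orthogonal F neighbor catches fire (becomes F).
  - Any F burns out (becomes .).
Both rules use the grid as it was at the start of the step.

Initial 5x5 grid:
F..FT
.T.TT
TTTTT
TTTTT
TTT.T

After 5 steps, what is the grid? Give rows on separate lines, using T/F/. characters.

Step 1: 2 trees catch fire, 2 burn out
  ....F
  .T.FT
  TTTTT
  TTTTT
  TTT.T
Step 2: 2 trees catch fire, 2 burn out
  .....
  .T..F
  TTTFT
  TTTTT
  TTT.T
Step 3: 3 trees catch fire, 2 burn out
  .....
  .T...
  TTF.F
  TTTFT
  TTT.T
Step 4: 3 trees catch fire, 3 burn out
  .....
  .T...
  TF...
  TTF.F
  TTT.T
Step 5: 5 trees catch fire, 3 burn out
  .....
  .F...
  F....
  TF...
  TTF.F

.....
.F...
F....
TF...
TTF.F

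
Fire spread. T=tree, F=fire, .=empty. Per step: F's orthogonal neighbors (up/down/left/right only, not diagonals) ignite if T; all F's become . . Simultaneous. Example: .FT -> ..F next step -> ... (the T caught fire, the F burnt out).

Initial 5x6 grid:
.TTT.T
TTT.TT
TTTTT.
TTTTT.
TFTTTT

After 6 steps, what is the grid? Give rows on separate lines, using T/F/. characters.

Step 1: 3 trees catch fire, 1 burn out
  .TTT.T
  TTT.TT
  TTTTT.
  TFTTT.
  F.FTTT
Step 2: 4 trees catch fire, 3 burn out
  .TTT.T
  TTT.TT
  TFTTT.
  F.FTT.
  ...FTT
Step 3: 5 trees catch fire, 4 burn out
  .TTT.T
  TFT.TT
  F.FTT.
  ...FT.
  ....FT
Step 4: 6 trees catch fire, 5 burn out
  .FTT.T
  F.F.TT
  ...FT.
  ....F.
  .....F
Step 5: 2 trees catch fire, 6 burn out
  ..FT.T
  ....TT
  ....F.
  ......
  ......
Step 6: 2 trees catch fire, 2 burn out
  ...F.T
  ....FT
  ......
  ......
  ......

...F.T
....FT
......
......
......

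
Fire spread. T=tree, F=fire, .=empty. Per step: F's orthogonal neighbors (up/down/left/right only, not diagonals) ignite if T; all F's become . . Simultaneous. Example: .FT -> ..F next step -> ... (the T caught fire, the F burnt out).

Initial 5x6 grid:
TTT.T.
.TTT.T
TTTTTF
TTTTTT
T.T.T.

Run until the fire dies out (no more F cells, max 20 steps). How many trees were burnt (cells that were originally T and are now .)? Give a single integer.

Step 1: +3 fires, +1 burnt (F count now 3)
Step 2: +2 fires, +3 burnt (F count now 2)
Step 3: +4 fires, +2 burnt (F count now 4)
Step 4: +3 fires, +4 burnt (F count now 3)
Step 5: +5 fires, +3 burnt (F count now 5)
Step 6: +2 fires, +5 burnt (F count now 2)
Step 7: +2 fires, +2 burnt (F count now 2)
Step 8: +0 fires, +2 burnt (F count now 0)
Fire out after step 8
Initially T: 22, now '.': 29
Total burnt (originally-T cells now '.'): 21

Answer: 21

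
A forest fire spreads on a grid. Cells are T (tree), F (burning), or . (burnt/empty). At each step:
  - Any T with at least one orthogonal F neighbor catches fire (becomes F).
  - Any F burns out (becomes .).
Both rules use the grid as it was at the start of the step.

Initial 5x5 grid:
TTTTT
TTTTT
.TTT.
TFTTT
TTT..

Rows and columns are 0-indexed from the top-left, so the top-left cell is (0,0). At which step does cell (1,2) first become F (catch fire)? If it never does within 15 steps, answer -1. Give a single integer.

Step 1: cell (1,2)='T' (+4 fires, +1 burnt)
Step 2: cell (1,2)='T' (+5 fires, +4 burnt)
Step 3: cell (1,2)='F' (+5 fires, +5 burnt)
  -> target ignites at step 3
Step 4: cell (1,2)='.' (+3 fires, +5 burnt)
Step 5: cell (1,2)='.' (+2 fires, +3 burnt)
Step 6: cell (1,2)='.' (+1 fires, +2 burnt)
Step 7: cell (1,2)='.' (+0 fires, +1 burnt)
  fire out at step 7

3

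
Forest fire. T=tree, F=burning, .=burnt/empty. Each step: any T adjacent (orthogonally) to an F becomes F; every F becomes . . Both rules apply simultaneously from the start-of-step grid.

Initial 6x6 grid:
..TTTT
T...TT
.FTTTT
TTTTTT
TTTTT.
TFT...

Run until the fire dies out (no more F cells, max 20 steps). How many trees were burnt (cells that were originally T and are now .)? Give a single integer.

Step 1: +5 fires, +2 burnt (F count now 5)
Step 2: +5 fires, +5 burnt (F count now 5)
Step 3: +3 fires, +5 burnt (F count now 3)
Step 4: +4 fires, +3 burnt (F count now 4)
Step 5: +3 fires, +4 burnt (F count now 3)
Step 6: +2 fires, +3 burnt (F count now 2)
Step 7: +1 fires, +2 burnt (F count now 1)
Step 8: +0 fires, +1 burnt (F count now 0)
Fire out after step 8
Initially T: 24, now '.': 35
Total burnt (originally-T cells now '.'): 23

Answer: 23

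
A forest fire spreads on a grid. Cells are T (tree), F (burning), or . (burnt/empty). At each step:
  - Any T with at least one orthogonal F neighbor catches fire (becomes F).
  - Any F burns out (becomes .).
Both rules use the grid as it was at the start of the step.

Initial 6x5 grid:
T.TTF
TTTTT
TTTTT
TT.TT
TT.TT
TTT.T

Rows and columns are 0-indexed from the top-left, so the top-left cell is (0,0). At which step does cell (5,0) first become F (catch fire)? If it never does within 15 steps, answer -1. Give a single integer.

Step 1: cell (5,0)='T' (+2 fires, +1 burnt)
Step 2: cell (5,0)='T' (+3 fires, +2 burnt)
Step 3: cell (5,0)='T' (+3 fires, +3 burnt)
Step 4: cell (5,0)='T' (+4 fires, +3 burnt)
Step 5: cell (5,0)='T' (+4 fires, +4 burnt)
Step 6: cell (5,0)='T' (+3 fires, +4 burnt)
Step 7: cell (5,0)='T' (+2 fires, +3 burnt)
Step 8: cell (5,0)='T' (+2 fires, +2 burnt)
Step 9: cell (5,0)='F' (+2 fires, +2 burnt)
  -> target ignites at step 9
Step 10: cell (5,0)='.' (+0 fires, +2 burnt)
  fire out at step 10

9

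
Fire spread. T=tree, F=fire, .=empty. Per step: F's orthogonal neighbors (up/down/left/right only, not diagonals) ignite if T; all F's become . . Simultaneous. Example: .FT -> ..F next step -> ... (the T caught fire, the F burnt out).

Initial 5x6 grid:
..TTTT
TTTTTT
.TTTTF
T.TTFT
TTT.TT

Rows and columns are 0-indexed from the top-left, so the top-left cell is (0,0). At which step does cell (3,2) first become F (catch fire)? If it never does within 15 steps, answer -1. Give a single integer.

Step 1: cell (3,2)='T' (+5 fires, +2 burnt)
Step 2: cell (3,2)='F' (+5 fires, +5 burnt)
  -> target ignites at step 2
Step 3: cell (3,2)='.' (+4 fires, +5 burnt)
Step 4: cell (3,2)='.' (+4 fires, +4 burnt)
Step 5: cell (3,2)='.' (+3 fires, +4 burnt)
Step 6: cell (3,2)='.' (+2 fires, +3 burnt)
Step 7: cell (3,2)='.' (+0 fires, +2 burnt)
  fire out at step 7

2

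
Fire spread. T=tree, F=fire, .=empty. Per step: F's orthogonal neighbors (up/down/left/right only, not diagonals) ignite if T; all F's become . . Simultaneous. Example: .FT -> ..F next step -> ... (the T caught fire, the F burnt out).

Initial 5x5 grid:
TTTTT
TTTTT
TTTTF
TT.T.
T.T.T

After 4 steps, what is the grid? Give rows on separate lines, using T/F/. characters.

Step 1: 2 trees catch fire, 1 burn out
  TTTTT
  TTTTF
  TTTF.
  TT.T.
  T.T.T
Step 2: 4 trees catch fire, 2 burn out
  TTTTF
  TTTF.
  TTF..
  TT.F.
  T.T.T
Step 3: 3 trees catch fire, 4 burn out
  TTTF.
  TTF..
  TF...
  TT...
  T.T.T
Step 4: 4 trees catch fire, 3 burn out
  TTF..
  TF...
  F....
  TF...
  T.T.T

TTF..
TF...
F....
TF...
T.T.T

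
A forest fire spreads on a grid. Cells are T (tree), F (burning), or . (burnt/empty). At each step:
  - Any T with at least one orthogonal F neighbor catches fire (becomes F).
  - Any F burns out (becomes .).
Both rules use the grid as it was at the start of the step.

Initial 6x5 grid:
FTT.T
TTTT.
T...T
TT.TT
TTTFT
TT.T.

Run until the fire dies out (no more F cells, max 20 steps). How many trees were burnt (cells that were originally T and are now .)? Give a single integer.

Step 1: +6 fires, +2 burnt (F count now 6)
Step 2: +5 fires, +6 burnt (F count now 5)
Step 3: +6 fires, +5 burnt (F count now 6)
Step 4: +2 fires, +6 burnt (F count now 2)
Step 5: +0 fires, +2 burnt (F count now 0)
Fire out after step 5
Initially T: 20, now '.': 29
Total burnt (originally-T cells now '.'): 19

Answer: 19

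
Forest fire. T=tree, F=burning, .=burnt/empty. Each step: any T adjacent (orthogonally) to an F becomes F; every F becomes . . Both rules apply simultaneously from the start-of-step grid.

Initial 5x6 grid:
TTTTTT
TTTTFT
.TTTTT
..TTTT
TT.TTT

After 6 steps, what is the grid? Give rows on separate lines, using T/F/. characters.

Step 1: 4 trees catch fire, 1 burn out
  TTTTFT
  TTTF.F
  .TTTFT
  ..TTTT
  TT.TTT
Step 2: 6 trees catch fire, 4 burn out
  TTTF.F
  TTF...
  .TTF.F
  ..TTFT
  TT.TTT
Step 3: 6 trees catch fire, 6 burn out
  TTF...
  TF....
  .TF...
  ..TF.F
  TT.TFT
Step 4: 6 trees catch fire, 6 burn out
  TF....
  F.....
  .F....
  ..F...
  TT.F.F
Step 5: 1 trees catch fire, 6 burn out
  F.....
  ......
  ......
  ......
  TT....
Step 6: 0 trees catch fire, 1 burn out
  ......
  ......
  ......
  ......
  TT....

......
......
......
......
TT....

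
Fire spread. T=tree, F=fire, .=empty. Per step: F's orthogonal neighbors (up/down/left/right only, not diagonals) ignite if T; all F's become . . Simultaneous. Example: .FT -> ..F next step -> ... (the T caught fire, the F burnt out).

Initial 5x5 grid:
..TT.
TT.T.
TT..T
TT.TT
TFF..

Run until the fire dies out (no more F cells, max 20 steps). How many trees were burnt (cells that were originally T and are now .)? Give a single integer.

Answer: 7

Derivation:
Step 1: +2 fires, +2 burnt (F count now 2)
Step 2: +2 fires, +2 burnt (F count now 2)
Step 3: +2 fires, +2 burnt (F count now 2)
Step 4: +1 fires, +2 burnt (F count now 1)
Step 5: +0 fires, +1 burnt (F count now 0)
Fire out after step 5
Initially T: 13, now '.': 19
Total burnt (originally-T cells now '.'): 7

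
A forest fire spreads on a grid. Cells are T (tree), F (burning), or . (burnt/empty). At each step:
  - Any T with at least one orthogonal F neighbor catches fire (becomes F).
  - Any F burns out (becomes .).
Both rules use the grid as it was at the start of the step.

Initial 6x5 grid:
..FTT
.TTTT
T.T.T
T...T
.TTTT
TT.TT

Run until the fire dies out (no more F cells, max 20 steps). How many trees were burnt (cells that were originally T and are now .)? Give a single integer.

Step 1: +2 fires, +1 burnt (F count now 2)
Step 2: +4 fires, +2 burnt (F count now 4)
Step 3: +1 fires, +4 burnt (F count now 1)
Step 4: +1 fires, +1 burnt (F count now 1)
Step 5: +1 fires, +1 burnt (F count now 1)
Step 6: +1 fires, +1 burnt (F count now 1)
Step 7: +2 fires, +1 burnt (F count now 2)
Step 8: +2 fires, +2 burnt (F count now 2)
Step 9: +1 fires, +2 burnt (F count now 1)
Step 10: +1 fires, +1 burnt (F count now 1)
Step 11: +1 fires, +1 burnt (F count now 1)
Step 12: +0 fires, +1 burnt (F count now 0)
Fire out after step 12
Initially T: 19, now '.': 28
Total burnt (originally-T cells now '.'): 17

Answer: 17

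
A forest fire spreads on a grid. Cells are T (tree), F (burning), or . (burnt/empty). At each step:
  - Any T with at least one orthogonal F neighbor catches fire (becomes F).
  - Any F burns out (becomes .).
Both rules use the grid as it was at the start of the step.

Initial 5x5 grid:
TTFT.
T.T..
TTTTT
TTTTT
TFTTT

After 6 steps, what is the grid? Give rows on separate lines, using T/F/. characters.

Step 1: 6 trees catch fire, 2 burn out
  TF.F.
  T.F..
  TTTTT
  TFTTT
  F.FTT
Step 2: 6 trees catch fire, 6 burn out
  F....
  T....
  TFFTT
  F.FTT
  ...FT
Step 3: 5 trees catch fire, 6 burn out
  .....
  F....
  F..FT
  ...FT
  ....F
Step 4: 2 trees catch fire, 5 burn out
  .....
  .....
  ....F
  ....F
  .....
Step 5: 0 trees catch fire, 2 burn out
  .....
  .....
  .....
  .....
  .....
Step 6: 0 trees catch fire, 0 burn out
  .....
  .....
  .....
  .....
  .....

.....
.....
.....
.....
.....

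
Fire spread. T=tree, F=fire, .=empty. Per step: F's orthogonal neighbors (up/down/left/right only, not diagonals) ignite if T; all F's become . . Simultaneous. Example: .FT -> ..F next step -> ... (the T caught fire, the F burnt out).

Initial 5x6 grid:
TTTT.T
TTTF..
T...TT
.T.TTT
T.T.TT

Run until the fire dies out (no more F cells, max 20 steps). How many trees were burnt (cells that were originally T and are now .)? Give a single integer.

Step 1: +2 fires, +1 burnt (F count now 2)
Step 2: +2 fires, +2 burnt (F count now 2)
Step 3: +2 fires, +2 burnt (F count now 2)
Step 4: +2 fires, +2 burnt (F count now 2)
Step 5: +0 fires, +2 burnt (F count now 0)
Fire out after step 5
Initially T: 19, now '.': 19
Total burnt (originally-T cells now '.'): 8

Answer: 8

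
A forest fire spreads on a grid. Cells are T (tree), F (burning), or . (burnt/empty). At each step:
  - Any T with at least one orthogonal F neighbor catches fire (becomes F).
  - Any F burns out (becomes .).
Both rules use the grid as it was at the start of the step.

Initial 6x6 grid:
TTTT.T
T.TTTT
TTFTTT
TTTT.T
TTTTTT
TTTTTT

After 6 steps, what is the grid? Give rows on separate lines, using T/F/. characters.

Step 1: 4 trees catch fire, 1 burn out
  TTTT.T
  T.FTTT
  TF.FTT
  TTFT.T
  TTTTTT
  TTTTTT
Step 2: 7 trees catch fire, 4 burn out
  TTFT.T
  T..FTT
  F...FT
  TF.F.T
  TTFTTT
  TTTTTT
Step 3: 9 trees catch fire, 7 burn out
  TF.F.T
  F...FT
  .....F
  F....T
  TF.FTT
  TTFTTT
Step 4: 7 trees catch fire, 9 burn out
  F....T
  .....F
  ......
  .....F
  F...FT
  TF.FTT
Step 5: 4 trees catch fire, 7 burn out
  .....F
  ......
  ......
  ......
  .....F
  F...FT
Step 6: 1 trees catch fire, 4 burn out
  ......
  ......
  ......
  ......
  ......
  .....F

......
......
......
......
......
.....F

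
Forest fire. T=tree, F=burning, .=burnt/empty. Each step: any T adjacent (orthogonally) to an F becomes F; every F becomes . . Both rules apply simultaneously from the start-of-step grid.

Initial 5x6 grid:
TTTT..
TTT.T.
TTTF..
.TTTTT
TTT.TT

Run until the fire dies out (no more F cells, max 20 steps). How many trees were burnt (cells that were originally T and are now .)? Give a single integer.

Step 1: +2 fires, +1 burnt (F count now 2)
Step 2: +4 fires, +2 burnt (F count now 4)
Step 3: +7 fires, +4 burnt (F count now 7)
Step 4: +5 fires, +7 burnt (F count now 5)
Step 5: +2 fires, +5 burnt (F count now 2)
Step 6: +0 fires, +2 burnt (F count now 0)
Fire out after step 6
Initially T: 21, now '.': 29
Total burnt (originally-T cells now '.'): 20

Answer: 20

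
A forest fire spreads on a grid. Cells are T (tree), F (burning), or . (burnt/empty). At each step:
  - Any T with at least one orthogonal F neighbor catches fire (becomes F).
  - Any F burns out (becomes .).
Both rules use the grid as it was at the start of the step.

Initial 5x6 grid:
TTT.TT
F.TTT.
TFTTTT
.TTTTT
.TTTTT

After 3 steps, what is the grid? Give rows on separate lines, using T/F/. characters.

Step 1: 4 trees catch fire, 2 burn out
  FTT.TT
  ..TTT.
  F.FTTT
  .FTTTT
  .TTTTT
Step 2: 5 trees catch fire, 4 burn out
  .FT.TT
  ..FTT.
  ...FTT
  ..FTTT
  .FTTTT
Step 3: 5 trees catch fire, 5 burn out
  ..F.TT
  ...FT.
  ....FT
  ...FTT
  ..FTTT

..F.TT
...FT.
....FT
...FTT
..FTTT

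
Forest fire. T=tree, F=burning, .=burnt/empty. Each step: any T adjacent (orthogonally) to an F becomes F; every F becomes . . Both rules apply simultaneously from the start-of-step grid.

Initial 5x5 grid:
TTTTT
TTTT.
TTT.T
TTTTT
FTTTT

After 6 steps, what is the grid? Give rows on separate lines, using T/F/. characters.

Step 1: 2 trees catch fire, 1 burn out
  TTTTT
  TTTT.
  TTT.T
  FTTTT
  .FTTT
Step 2: 3 trees catch fire, 2 burn out
  TTTTT
  TTTT.
  FTT.T
  .FTTT
  ..FTT
Step 3: 4 trees catch fire, 3 burn out
  TTTTT
  FTTT.
  .FT.T
  ..FTT
  ...FT
Step 4: 5 trees catch fire, 4 burn out
  FTTTT
  .FTT.
  ..F.T
  ...FT
  ....F
Step 5: 3 trees catch fire, 5 burn out
  .FTTT
  ..FT.
  ....T
  ....F
  .....
Step 6: 3 trees catch fire, 3 burn out
  ..FTT
  ...F.
  ....F
  .....
  .....

..FTT
...F.
....F
.....
.....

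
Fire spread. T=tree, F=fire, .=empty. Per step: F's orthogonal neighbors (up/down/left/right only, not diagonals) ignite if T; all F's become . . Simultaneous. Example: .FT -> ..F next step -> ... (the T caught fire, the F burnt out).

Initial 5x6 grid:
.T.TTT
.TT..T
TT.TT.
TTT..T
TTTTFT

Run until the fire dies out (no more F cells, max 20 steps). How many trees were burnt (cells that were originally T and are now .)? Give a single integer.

Step 1: +2 fires, +1 burnt (F count now 2)
Step 2: +2 fires, +2 burnt (F count now 2)
Step 3: +2 fires, +2 burnt (F count now 2)
Step 4: +2 fires, +2 burnt (F count now 2)
Step 5: +2 fires, +2 burnt (F count now 2)
Step 6: +2 fires, +2 burnt (F count now 2)
Step 7: +2 fires, +2 burnt (F count now 2)
Step 8: +0 fires, +2 burnt (F count now 0)
Fire out after step 8
Initially T: 20, now '.': 24
Total burnt (originally-T cells now '.'): 14

Answer: 14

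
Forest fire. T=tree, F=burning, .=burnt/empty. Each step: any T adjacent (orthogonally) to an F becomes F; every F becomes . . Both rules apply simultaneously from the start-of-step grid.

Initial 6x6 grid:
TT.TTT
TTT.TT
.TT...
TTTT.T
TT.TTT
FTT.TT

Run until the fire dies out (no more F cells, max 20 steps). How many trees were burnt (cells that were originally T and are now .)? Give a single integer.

Step 1: +2 fires, +1 burnt (F count now 2)
Step 2: +3 fires, +2 burnt (F count now 3)
Step 3: +1 fires, +3 burnt (F count now 1)
Step 4: +2 fires, +1 burnt (F count now 2)
Step 5: +3 fires, +2 burnt (F count now 3)
Step 6: +4 fires, +3 burnt (F count now 4)
Step 7: +2 fires, +4 burnt (F count now 2)
Step 8: +2 fires, +2 burnt (F count now 2)
Step 9: +2 fires, +2 burnt (F count now 2)
Step 10: +0 fires, +2 burnt (F count now 0)
Fire out after step 10
Initially T: 26, now '.': 31
Total burnt (originally-T cells now '.'): 21

Answer: 21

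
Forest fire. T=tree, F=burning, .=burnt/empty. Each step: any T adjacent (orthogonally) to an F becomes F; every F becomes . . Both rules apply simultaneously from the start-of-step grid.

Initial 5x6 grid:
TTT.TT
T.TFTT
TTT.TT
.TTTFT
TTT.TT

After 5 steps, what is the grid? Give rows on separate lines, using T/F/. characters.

Step 1: 6 trees catch fire, 2 burn out
  TTT.TT
  T.F.FT
  TTT.FT
  .TTF.F
  TTT.FT
Step 2: 7 trees catch fire, 6 burn out
  TTF.FT
  T....F
  TTF..F
  .TF...
  TTT..F
Step 3: 5 trees catch fire, 7 burn out
  TF...F
  T.....
  TF....
  .F....
  TTF...
Step 4: 3 trees catch fire, 5 burn out
  F.....
  T.....
  F.....
  ......
  TF....
Step 5: 2 trees catch fire, 3 burn out
  ......
  F.....
  ......
  ......
  F.....

......
F.....
......
......
F.....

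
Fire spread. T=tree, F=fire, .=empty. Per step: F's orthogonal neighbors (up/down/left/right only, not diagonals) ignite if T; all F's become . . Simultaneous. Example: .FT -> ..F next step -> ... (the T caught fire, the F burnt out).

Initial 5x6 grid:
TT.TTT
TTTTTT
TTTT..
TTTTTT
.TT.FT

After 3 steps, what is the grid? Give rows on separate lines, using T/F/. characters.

Step 1: 2 trees catch fire, 1 burn out
  TT.TTT
  TTTTTT
  TTTT..
  TTTTFT
  .TT..F
Step 2: 2 trees catch fire, 2 burn out
  TT.TTT
  TTTTTT
  TTTT..
  TTTF.F
  .TT...
Step 3: 2 trees catch fire, 2 burn out
  TT.TTT
  TTTTTT
  TTTF..
  TTF...
  .TT...

TT.TTT
TTTTTT
TTTF..
TTF...
.TT...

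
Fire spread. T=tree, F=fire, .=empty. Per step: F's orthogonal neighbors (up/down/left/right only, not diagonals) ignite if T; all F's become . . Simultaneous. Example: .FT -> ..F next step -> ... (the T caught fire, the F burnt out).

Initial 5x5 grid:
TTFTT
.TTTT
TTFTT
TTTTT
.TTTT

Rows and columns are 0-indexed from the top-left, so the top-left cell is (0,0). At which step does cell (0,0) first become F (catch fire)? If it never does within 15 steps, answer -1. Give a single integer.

Step 1: cell (0,0)='T' (+6 fires, +2 burnt)
Step 2: cell (0,0)='F' (+9 fires, +6 burnt)
  -> target ignites at step 2
Step 3: cell (0,0)='.' (+5 fires, +9 burnt)
Step 4: cell (0,0)='.' (+1 fires, +5 burnt)
Step 5: cell (0,0)='.' (+0 fires, +1 burnt)
  fire out at step 5

2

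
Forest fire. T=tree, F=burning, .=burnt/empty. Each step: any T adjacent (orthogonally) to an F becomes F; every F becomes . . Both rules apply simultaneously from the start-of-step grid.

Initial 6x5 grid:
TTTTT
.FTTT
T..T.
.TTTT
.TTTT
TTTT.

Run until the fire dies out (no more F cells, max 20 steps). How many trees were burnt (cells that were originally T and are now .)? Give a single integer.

Step 1: +2 fires, +1 burnt (F count now 2)
Step 2: +3 fires, +2 burnt (F count now 3)
Step 3: +3 fires, +3 burnt (F count now 3)
Step 4: +2 fires, +3 burnt (F count now 2)
Step 5: +3 fires, +2 burnt (F count now 3)
Step 6: +4 fires, +3 burnt (F count now 4)
Step 7: +2 fires, +4 burnt (F count now 2)
Step 8: +1 fires, +2 burnt (F count now 1)
Step 9: +1 fires, +1 burnt (F count now 1)
Step 10: +0 fires, +1 burnt (F count now 0)
Fire out after step 10
Initially T: 22, now '.': 29
Total burnt (originally-T cells now '.'): 21

Answer: 21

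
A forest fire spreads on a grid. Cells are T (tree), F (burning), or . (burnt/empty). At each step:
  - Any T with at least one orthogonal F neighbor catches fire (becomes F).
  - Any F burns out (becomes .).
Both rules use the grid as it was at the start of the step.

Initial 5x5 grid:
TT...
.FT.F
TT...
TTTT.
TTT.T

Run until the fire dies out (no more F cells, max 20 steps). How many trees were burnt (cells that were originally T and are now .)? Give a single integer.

Step 1: +3 fires, +2 burnt (F count now 3)
Step 2: +3 fires, +3 burnt (F count now 3)
Step 3: +3 fires, +3 burnt (F count now 3)
Step 4: +3 fires, +3 burnt (F count now 3)
Step 5: +0 fires, +3 burnt (F count now 0)
Fire out after step 5
Initially T: 13, now '.': 24
Total burnt (originally-T cells now '.'): 12

Answer: 12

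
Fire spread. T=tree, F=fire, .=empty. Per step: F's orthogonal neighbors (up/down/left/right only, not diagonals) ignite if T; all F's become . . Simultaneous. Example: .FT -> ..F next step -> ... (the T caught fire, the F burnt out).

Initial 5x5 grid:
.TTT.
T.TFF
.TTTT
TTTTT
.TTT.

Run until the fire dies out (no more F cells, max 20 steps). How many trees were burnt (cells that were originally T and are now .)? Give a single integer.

Answer: 16

Derivation:
Step 1: +4 fires, +2 burnt (F count now 4)
Step 2: +4 fires, +4 burnt (F count now 4)
Step 3: +4 fires, +4 burnt (F count now 4)
Step 4: +2 fires, +4 burnt (F count now 2)
Step 5: +2 fires, +2 burnt (F count now 2)
Step 6: +0 fires, +2 burnt (F count now 0)
Fire out after step 6
Initially T: 17, now '.': 24
Total burnt (originally-T cells now '.'): 16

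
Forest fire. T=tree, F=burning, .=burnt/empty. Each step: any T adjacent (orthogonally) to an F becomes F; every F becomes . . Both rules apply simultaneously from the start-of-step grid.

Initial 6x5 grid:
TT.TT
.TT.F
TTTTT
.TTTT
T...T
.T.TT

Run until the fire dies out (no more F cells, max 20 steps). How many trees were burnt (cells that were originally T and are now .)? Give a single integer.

Step 1: +2 fires, +1 burnt (F count now 2)
Step 2: +3 fires, +2 burnt (F count now 3)
Step 3: +3 fires, +3 burnt (F count now 3)
Step 4: +4 fires, +3 burnt (F count now 4)
Step 5: +4 fires, +4 burnt (F count now 4)
Step 6: +1 fires, +4 burnt (F count now 1)
Step 7: +1 fires, +1 burnt (F count now 1)
Step 8: +0 fires, +1 burnt (F count now 0)
Fire out after step 8
Initially T: 20, now '.': 28
Total burnt (originally-T cells now '.'): 18

Answer: 18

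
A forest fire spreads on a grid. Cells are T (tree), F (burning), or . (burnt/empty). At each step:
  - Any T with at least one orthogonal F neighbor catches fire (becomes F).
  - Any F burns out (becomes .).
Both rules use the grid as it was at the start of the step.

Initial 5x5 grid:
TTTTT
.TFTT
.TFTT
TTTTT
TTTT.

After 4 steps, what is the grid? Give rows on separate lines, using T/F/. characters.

Step 1: 6 trees catch fire, 2 burn out
  TTFTT
  .F.FT
  .F.FT
  TTFTT
  TTTT.
Step 2: 7 trees catch fire, 6 burn out
  TF.FT
  ....F
  ....F
  TF.FT
  TTFT.
Step 3: 6 trees catch fire, 7 burn out
  F...F
  .....
  .....
  F...F
  TF.F.
Step 4: 1 trees catch fire, 6 burn out
  .....
  .....
  .....
  .....
  F....

.....
.....
.....
.....
F....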